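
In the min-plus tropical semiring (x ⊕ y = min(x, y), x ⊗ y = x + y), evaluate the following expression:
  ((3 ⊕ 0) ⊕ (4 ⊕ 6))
((3 ⊕ 0) ⊕ (4 ⊕ 6)) = 0

Expand innermost to outermost. Recall ⊕ takes the minimum of its arguments and ⊗ takes their sum. Working out the expression ((3 ⊕ 0) ⊕ (4 ⊕ 6)) gives 0.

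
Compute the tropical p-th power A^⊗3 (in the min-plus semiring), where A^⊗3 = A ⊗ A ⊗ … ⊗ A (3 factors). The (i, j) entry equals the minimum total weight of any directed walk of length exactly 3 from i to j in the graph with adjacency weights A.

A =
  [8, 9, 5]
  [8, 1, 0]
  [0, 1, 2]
A^⊗3 =
  [7, 7, 6]
  [1, 2, 1]
  [1, 2, 2]

Each entry (A^⊗3)_ij equals the minimum over all length-3 walks i = v_0 → v_1 → … → v_3 = j of Σ_t A[v_t][v_{t+1}]. For example, for (i, j) = (0, 2) we minimise over 9 possible intermediate vertex sequences; the minimum is 6, attained along the walk 0 → 2 → 1 → 2.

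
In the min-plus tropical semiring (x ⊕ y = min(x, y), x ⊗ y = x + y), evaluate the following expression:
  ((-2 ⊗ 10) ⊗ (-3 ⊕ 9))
((-2 ⊗ 10) ⊗ (-3 ⊕ 9)) = 5

Expand innermost to outermost. Recall ⊕ takes the minimum of its arguments and ⊗ takes their sum. Working out the expression ((-2 ⊗ 10) ⊗ (-3 ⊕ 9)) gives 5.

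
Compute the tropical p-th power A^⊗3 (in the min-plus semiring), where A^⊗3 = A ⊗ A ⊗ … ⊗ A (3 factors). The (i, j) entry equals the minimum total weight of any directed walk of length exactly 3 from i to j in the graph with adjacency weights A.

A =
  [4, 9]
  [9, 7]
A^⊗3 =
  [12, 17]
  [17, 21]

Each entry (A^⊗3)_ij equals the minimum over all length-3 walks i = v_0 → v_1 → … → v_3 = j of Σ_t A[v_t][v_{t+1}]. For example, for (i, j) = (0, 1) we minimise over 4 possible intermediate vertex sequences; the minimum is 17, attained along the walk 0 → 0 → 0 → 1.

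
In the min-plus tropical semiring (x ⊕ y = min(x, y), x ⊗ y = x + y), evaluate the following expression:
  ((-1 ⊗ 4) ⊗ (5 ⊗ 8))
((-1 ⊗ 4) ⊗ (5 ⊗ 8)) = 16

Expand innermost to outermost. Recall ⊕ takes the minimum of its arguments and ⊗ takes their sum. Working out the expression ((-1 ⊗ 4) ⊗ (5 ⊗ 8)) gives 16.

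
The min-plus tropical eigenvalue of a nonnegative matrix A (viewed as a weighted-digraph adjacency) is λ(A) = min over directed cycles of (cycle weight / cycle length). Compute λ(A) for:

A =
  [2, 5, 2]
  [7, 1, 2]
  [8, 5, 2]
λ(A) = 1

Enumerate directed cycles and compute their means (weight / length). Sample:
  cycle 0 → 0: weight = 2, length = 1, mean = 2/1 ≈ 2.000
  cycle 1 → 1: weight = 1, length = 1, mean = 1/1 ≈ 1.000
  cycle 2 → 2: weight = 2, length = 1, mean = 2/1 ≈ 2.000
  cycle 0 → 1 → 0: weight = 12, length = 2, mean = 12/2 ≈ 6.000
  cycle 0 → 2 → 0: weight = 10, length = 2, mean = 10/2 ≈ 5.000
  cycle 1 → 0 → 1: weight = 12, length = 2, mean = 12/2 ≈ 6.000
Minimum mean = 1.000, attained e.g. along the cycle 1 → 1 with weight 1 and length 1. So λ(A) = 1/1 = 1.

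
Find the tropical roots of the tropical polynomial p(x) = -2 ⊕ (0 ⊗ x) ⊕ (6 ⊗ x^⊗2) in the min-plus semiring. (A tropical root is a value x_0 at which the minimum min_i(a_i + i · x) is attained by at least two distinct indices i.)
Roots: {-6, -2}

Each tropical root is a break point of the lower envelope of the lines y = a_i + i · x (there are 3 lines, with slopes 0, 1, ..., 2). Only the lines that attain the minimum somewhere contribute to roots; other lines are dominated. Here the surviving (envelope) indices are i = 2, i = 1, i = 0.
Intersections between consecutive envelope lines give the roots: for adjacent envelope indices i < j the intersection is x = (a_i − a_j) / (j − i). Reading off the sorted break points: {-6, -2}.
Verification: at each break x_0, at least two indices attain the minimum of min_i(a_i + i · x_0).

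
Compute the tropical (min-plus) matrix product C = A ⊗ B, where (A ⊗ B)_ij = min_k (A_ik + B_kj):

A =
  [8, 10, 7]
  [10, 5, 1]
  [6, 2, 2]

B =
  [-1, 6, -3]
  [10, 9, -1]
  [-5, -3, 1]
A ⊗ B =
  [2, 4, 5]
  [-4, -2, 2]
  [-3, -1, 1]

Apply the min-plus product entry-by-entry:
  C[0][0] = min over k of (A[0][0] + B[0][0] = 8 + -1 = 7, A[0][1] + B[1][0] = 10 + 10 = 20, A[0][2] + B[2][0] = 7 + -5 = 2) = 2 (attained at k = 2)
  C[0][1] = min over k of (A[0][0] + B[0][1] = 8 + 6 = 14, A[0][1] + B[1][1] = 10 + 9 = 19, A[0][2] + B[2][1] = 7 + -3 = 4) = 4 (attained at k = 2)
  C[0][2] = min over k of (A[0][0] + B[0][2] = 8 + -3 = 5, A[0][1] + B[1][2] = 10 + -1 = 9, A[0][2] + B[2][2] = 7 + 1 = 8) = 5 (attained at k = 0)
  C[1][0] = min over k of (A[1][0] + B[0][0] = 10 + -1 = 9, A[1][1] + B[1][0] = 5 + 10 = 15, A[1][2] + B[2][0] = 1 + -5 = -4) = -4 (attained at k = 2)
  C[1][1] = min over k of (A[1][0] + B[0][1] = 10 + 6 = 16, A[1][1] + B[1][1] = 5 + 9 = 14, A[1][2] + B[2][1] = 1 + -3 = -2) = -2 (attained at k = 2)
  C[1][2] = min over k of (A[1][0] + B[0][2] = 10 + -3 = 7, A[1][1] + B[1][2] = 5 + -1 = 4, A[1][2] + B[2][2] = 1 + 1 = 2) = 2 (attained at k = 2)
  C[2][0] = min over k of (A[2][0] + B[0][0] = 6 + -1 = 5, A[2][1] + B[1][0] = 2 + 10 = 12, A[2][2] + B[2][0] = 2 + -5 = -3) = -3 (attained at k = 2)
  C[2][1] = min over k of (A[2][0] + B[0][1] = 6 + 6 = 12, A[2][1] + B[1][1] = 2 + 9 = 11, A[2][2] + B[2][1] = 2 + -3 = -1) = -1 (attained at k = 2)
  C[2][2] = min over k of (A[2][0] + B[0][2] = 6 + -3 = 3, A[2][1] + B[1][2] = 2 + -1 = 1, A[2][2] + B[2][2] = 2 + 1 = 3) = 1 (attained at k = 1)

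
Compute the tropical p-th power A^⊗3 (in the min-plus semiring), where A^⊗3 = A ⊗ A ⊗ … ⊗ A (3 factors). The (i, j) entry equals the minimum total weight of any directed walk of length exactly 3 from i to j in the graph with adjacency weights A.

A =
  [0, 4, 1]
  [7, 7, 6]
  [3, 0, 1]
A^⊗3 =
  [0, 1, 1]
  [7, 7, 8]
  [3, 2, 3]

Each entry (A^⊗3)_ij equals the minimum over all length-3 walks i = v_0 → v_1 → … → v_3 = j of Σ_t A[v_t][v_{t+1}]. For example, for (i, j) = (0, 2) we minimise over 9 possible intermediate vertex sequences; the minimum is 1, attained along the walk 0 → 0 → 0 → 2.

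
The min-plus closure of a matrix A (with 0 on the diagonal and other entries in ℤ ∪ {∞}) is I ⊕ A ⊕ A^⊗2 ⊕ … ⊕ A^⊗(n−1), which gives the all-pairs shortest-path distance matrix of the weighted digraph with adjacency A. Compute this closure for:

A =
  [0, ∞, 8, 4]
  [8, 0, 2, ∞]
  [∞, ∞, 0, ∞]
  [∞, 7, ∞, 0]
Closure =
  [0, 11, 8, 4]
  [8, 0, 2, 12]
  [∞, ∞, 0, ∞]
  [15, 7, 9, 0]

This is the Floyd-Warshall all-pairs shortest-path computation. For each intermediate vertex k = 0, 1, …, 3, update dist[i][j] ← min(dist[i][j], dist[i][k] + dist[k][j]). The final matrix gives, for each (i, j), the minimum total weight of any directed path from i to j (possibly empty when i = j).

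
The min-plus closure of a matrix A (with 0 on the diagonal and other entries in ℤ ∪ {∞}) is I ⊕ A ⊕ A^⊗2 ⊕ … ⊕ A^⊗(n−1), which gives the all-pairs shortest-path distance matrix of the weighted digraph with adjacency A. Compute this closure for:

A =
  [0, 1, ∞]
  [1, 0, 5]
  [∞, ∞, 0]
Closure =
  [0, 1, 6]
  [1, 0, 5]
  [∞, ∞, 0]

This is the Floyd-Warshall all-pairs shortest-path computation. For each intermediate vertex k = 0, 1, …, 2, update dist[i][j] ← min(dist[i][j], dist[i][k] + dist[k][j]). The final matrix gives, for each (i, j), the minimum total weight of any directed path from i to j (possibly empty when i = j).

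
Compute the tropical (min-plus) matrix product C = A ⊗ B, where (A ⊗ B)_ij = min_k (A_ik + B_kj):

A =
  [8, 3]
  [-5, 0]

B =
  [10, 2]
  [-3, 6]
A ⊗ B =
  [0, 9]
  [-3, -3]

Apply the min-plus product entry-by-entry:
  C[0][0] = min over k of (A[0][0] + B[0][0] = 8 + 10 = 18, A[0][1] + B[1][0] = 3 + -3 = 0) = 0 (attained at k = 1)
  C[0][1] = min over k of (A[0][0] + B[0][1] = 8 + 2 = 10, A[0][1] + B[1][1] = 3 + 6 = 9) = 9 (attained at k = 1)
  C[1][0] = min over k of (A[1][0] + B[0][0] = -5 + 10 = 5, A[1][1] + B[1][0] = 0 + -3 = -3) = -3 (attained at k = 1)
  C[1][1] = min over k of (A[1][0] + B[0][1] = -5 + 2 = -3, A[1][1] + B[1][1] = 0 + 6 = 6) = -3 (attained at k = 0)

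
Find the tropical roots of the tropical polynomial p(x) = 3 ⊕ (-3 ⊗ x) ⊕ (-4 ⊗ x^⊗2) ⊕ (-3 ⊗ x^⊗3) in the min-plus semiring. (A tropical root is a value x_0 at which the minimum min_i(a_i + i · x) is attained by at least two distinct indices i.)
Roots: {-1, 1, 6}

Each tropical root is a break point of the lower envelope of the lines y = a_i + i · x (there are 4 lines, with slopes 0, 1, ..., 3). Only the lines that attain the minimum somewhere contribute to roots; other lines are dominated. Here the surviving (envelope) indices are i = 3, i = 2, i = 1, i = 0.
Intersections between consecutive envelope lines give the roots: for adjacent envelope indices i < j the intersection is x = (a_i − a_j) / (j − i). Reading off the sorted break points: {-1, 1, 6}.
Verification: at each break x_0, at least two indices attain the minimum of min_i(a_i + i · x_0).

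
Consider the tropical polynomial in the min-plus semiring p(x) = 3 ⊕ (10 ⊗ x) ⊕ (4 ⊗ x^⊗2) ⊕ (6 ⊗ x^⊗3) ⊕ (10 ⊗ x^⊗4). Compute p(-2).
p(-2) = 0

A tropical monomial a ⊗ x^⊗i evaluates to a + i · x. Evaluating each term at x = -2:
  Term 0 contributes 3 + 0 · -2 = 3
  Term 1 contributes 10 + 1 · -2 = 8
  Term 2 contributes 4 + 2 · -2 = 0
  Term 3 contributes 6 + 3 · -2 = 0
  Term 4 contributes 10 + 4 · -2 = 2
p(-2) = ⊕ of these = min[3, 8, 0, 0, 2] = 0.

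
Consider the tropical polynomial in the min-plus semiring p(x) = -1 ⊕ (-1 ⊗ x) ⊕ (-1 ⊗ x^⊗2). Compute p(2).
p(2) = -1

A tropical monomial a ⊗ x^⊗i evaluates to a + i · x. Evaluating each term at x = 2:
  Term 0 contributes -1 + 0 · 2 = -1
  Term 1 contributes -1 + 1 · 2 = 1
  Term 2 contributes -1 + 2 · 2 = 3
p(2) = ⊕ of these = min[-1, 1, 3] = -1.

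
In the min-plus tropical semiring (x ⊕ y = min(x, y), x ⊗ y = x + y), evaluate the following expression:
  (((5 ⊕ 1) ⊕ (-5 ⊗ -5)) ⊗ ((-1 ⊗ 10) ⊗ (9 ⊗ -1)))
(((5 ⊕ 1) ⊕ (-5 ⊗ -5)) ⊗ ((-1 ⊗ 10) ⊗ (9 ⊗ -1))) = 7

Expand innermost to outermost. Recall ⊕ takes the minimum of its arguments and ⊗ takes their sum. Working out the expression (((5 ⊕ 1) ⊕ (-5 ⊗ -5)) ⊗ ((-1 ⊗ 10) ⊗ (9 ⊗ -1))) gives 7.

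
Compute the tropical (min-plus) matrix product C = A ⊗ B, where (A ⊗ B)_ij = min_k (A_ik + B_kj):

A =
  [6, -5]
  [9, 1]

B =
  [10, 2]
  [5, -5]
A ⊗ B =
  [0, -10]
  [6, -4]

Apply the min-plus product entry-by-entry:
  C[0][0] = min over k of (A[0][0] + B[0][0] = 6 + 10 = 16, A[0][1] + B[1][0] = -5 + 5 = 0) = 0 (attained at k = 1)
  C[0][1] = min over k of (A[0][0] + B[0][1] = 6 + 2 = 8, A[0][1] + B[1][1] = -5 + -5 = -10) = -10 (attained at k = 1)
  C[1][0] = min over k of (A[1][0] + B[0][0] = 9 + 10 = 19, A[1][1] + B[1][0] = 1 + 5 = 6) = 6 (attained at k = 1)
  C[1][1] = min over k of (A[1][0] + B[0][1] = 9 + 2 = 11, A[1][1] + B[1][1] = 1 + -5 = -4) = -4 (attained at k = 1)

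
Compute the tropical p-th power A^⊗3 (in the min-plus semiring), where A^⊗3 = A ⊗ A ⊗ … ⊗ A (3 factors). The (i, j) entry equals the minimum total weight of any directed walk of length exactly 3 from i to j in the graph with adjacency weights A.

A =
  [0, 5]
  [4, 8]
A^⊗3 =
  [0, 5]
  [4, 9]

Each entry (A^⊗3)_ij equals the minimum over all length-3 walks i = v_0 → v_1 → … → v_3 = j of Σ_t A[v_t][v_{t+1}]. For example, for (i, j) = (0, 1) we minimise over 4 possible intermediate vertex sequences; the minimum is 5, attained along the walk 0 → 0 → 0 → 1.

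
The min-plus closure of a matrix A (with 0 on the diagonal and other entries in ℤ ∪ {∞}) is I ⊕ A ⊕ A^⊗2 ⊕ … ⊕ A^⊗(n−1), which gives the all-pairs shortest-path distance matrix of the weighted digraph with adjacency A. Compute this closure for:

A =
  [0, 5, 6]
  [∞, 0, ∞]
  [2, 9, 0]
Closure =
  [0, 5, 6]
  [∞, 0, ∞]
  [2, 7, 0]

This is the Floyd-Warshall all-pairs shortest-path computation. For each intermediate vertex k = 0, 1, …, 2, update dist[i][j] ← min(dist[i][j], dist[i][k] + dist[k][j]). The final matrix gives, for each (i, j), the minimum total weight of any directed path from i to j (possibly empty when i = j).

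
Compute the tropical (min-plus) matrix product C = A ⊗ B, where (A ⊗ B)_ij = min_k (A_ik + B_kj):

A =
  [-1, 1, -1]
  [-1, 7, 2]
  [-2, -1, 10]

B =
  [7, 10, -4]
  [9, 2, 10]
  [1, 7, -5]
A ⊗ B =
  [0, 3, -6]
  [3, 9, -5]
  [5, 1, -6]

Apply the min-plus product entry-by-entry:
  C[0][0] = min over k of (A[0][0] + B[0][0] = -1 + 7 = 6, A[0][1] + B[1][0] = 1 + 9 = 10, A[0][2] + B[2][0] = -1 + 1 = 0) = 0 (attained at k = 2)
  C[0][1] = min over k of (A[0][0] + B[0][1] = -1 + 10 = 9, A[0][1] + B[1][1] = 1 + 2 = 3, A[0][2] + B[2][1] = -1 + 7 = 6) = 3 (attained at k = 1)
  C[0][2] = min over k of (A[0][0] + B[0][2] = -1 + -4 = -5, A[0][1] + B[1][2] = 1 + 10 = 11, A[0][2] + B[2][2] = -1 + -5 = -6) = -6 (attained at k = 2)
  C[1][0] = min over k of (A[1][0] + B[0][0] = -1 + 7 = 6, A[1][1] + B[1][0] = 7 + 9 = 16, A[1][2] + B[2][0] = 2 + 1 = 3) = 3 (attained at k = 2)
  C[1][1] = min over k of (A[1][0] + B[0][1] = -1 + 10 = 9, A[1][1] + B[1][1] = 7 + 2 = 9, A[1][2] + B[2][1] = 2 + 7 = 9) = 9 (attained at k = 0)
  C[1][2] = min over k of (A[1][0] + B[0][2] = -1 + -4 = -5, A[1][1] + B[1][2] = 7 + 10 = 17, A[1][2] + B[2][2] = 2 + -5 = -3) = -5 (attained at k = 0)
  C[2][0] = min over k of (A[2][0] + B[0][0] = -2 + 7 = 5, A[2][1] + B[1][0] = -1 + 9 = 8, A[2][2] + B[2][0] = 10 + 1 = 11) = 5 (attained at k = 0)
  C[2][1] = min over k of (A[2][0] + B[0][1] = -2 + 10 = 8, A[2][1] + B[1][1] = -1 + 2 = 1, A[2][2] + B[2][1] = 10 + 7 = 17) = 1 (attained at k = 1)
  C[2][2] = min over k of (A[2][0] + B[0][2] = -2 + -4 = -6, A[2][1] + B[1][2] = -1 + 10 = 9, A[2][2] + B[2][2] = 10 + -5 = 5) = -6 (attained at k = 0)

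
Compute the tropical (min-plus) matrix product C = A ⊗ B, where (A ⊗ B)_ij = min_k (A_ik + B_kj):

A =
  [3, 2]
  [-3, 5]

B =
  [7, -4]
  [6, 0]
A ⊗ B =
  [8, -1]
  [4, -7]

Apply the min-plus product entry-by-entry:
  C[0][0] = min over k of (A[0][0] + B[0][0] = 3 + 7 = 10, A[0][1] + B[1][0] = 2 + 6 = 8) = 8 (attained at k = 1)
  C[0][1] = min over k of (A[0][0] + B[0][1] = 3 + -4 = -1, A[0][1] + B[1][1] = 2 + 0 = 2) = -1 (attained at k = 0)
  C[1][0] = min over k of (A[1][0] + B[0][0] = -3 + 7 = 4, A[1][1] + B[1][0] = 5 + 6 = 11) = 4 (attained at k = 0)
  C[1][1] = min over k of (A[1][0] + B[0][1] = -3 + -4 = -7, A[1][1] + B[1][1] = 5 + 0 = 5) = -7 (attained at k = 0)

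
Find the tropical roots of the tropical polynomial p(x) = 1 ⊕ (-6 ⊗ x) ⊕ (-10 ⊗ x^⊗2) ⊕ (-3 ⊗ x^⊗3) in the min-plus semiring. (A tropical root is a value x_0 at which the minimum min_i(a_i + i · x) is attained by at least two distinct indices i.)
Roots: {-7, 4, 7}

Each tropical root is a break point of the lower envelope of the lines y = a_i + i · x (there are 4 lines, with slopes 0, 1, ..., 3). Only the lines that attain the minimum somewhere contribute to roots; other lines are dominated. Here the surviving (envelope) indices are i = 3, i = 2, i = 1, i = 0.
Intersections between consecutive envelope lines give the roots: for adjacent envelope indices i < j the intersection is x = (a_i − a_j) / (j − i). Reading off the sorted break points: {-7, 4, 7}.
Verification: at each break x_0, at least two indices attain the minimum of min_i(a_i + i · x_0).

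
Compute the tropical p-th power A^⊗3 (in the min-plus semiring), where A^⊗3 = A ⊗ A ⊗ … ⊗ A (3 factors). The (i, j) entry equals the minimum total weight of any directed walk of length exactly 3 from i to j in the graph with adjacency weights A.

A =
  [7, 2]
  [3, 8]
A^⊗3 =
  [12, 7]
  [8, 12]

Each entry (A^⊗3)_ij equals the minimum over all length-3 walks i = v_0 → v_1 → … → v_3 = j of Σ_t A[v_t][v_{t+1}]. For example, for (i, j) = (0, 1) we minimise over 4 possible intermediate vertex sequences; the minimum is 7, attained along the walk 0 → 1 → 0 → 1.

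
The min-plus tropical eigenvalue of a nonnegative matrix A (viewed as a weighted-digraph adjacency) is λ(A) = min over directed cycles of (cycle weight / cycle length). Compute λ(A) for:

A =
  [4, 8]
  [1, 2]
λ(A) = 2

Enumerate directed cycles and compute their means (weight / length). Sample:
  cycle 0 → 0: weight = 4, length = 1, mean = 4/1 ≈ 4.000
  cycle 1 → 1: weight = 2, length = 1, mean = 2/1 ≈ 2.000
  cycle 0 → 1 → 0: weight = 9, length = 2, mean = 9/2 ≈ 4.500
  cycle 1 → 0 → 1: weight = 9, length = 2, mean = 9/2 ≈ 4.500
Minimum mean = 2.000, attained e.g. along the cycle 1 → 1 with weight 2 and length 1. So λ(A) = 2/1 = 2.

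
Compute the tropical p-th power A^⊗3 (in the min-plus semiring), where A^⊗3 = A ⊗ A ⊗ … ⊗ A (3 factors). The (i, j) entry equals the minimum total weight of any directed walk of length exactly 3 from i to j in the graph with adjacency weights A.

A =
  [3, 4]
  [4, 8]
A^⊗3 =
  [9, 10]
  [10, 11]

Each entry (A^⊗3)_ij equals the minimum over all length-3 walks i = v_0 → v_1 → … → v_3 = j of Σ_t A[v_t][v_{t+1}]. For example, for (i, j) = (0, 1) we minimise over 4 possible intermediate vertex sequences; the minimum is 10, attained along the walk 0 → 0 → 0 → 1.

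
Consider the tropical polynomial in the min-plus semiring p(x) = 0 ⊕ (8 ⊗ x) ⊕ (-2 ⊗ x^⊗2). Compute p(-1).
p(-1) = -4

A tropical monomial a ⊗ x^⊗i evaluates to a + i · x. Evaluating each term at x = -1:
  Term 0 contributes 0 + 0 · -1 = 0
  Term 1 contributes 8 + 1 · -1 = 7
  Term 2 contributes -2 + 2 · -1 = -4
p(-1) = ⊕ of these = min[0, 7, -4] = -4.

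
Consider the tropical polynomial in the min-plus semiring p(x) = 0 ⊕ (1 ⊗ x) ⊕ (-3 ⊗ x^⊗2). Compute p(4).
p(4) = 0

A tropical monomial a ⊗ x^⊗i evaluates to a + i · x. Evaluating each term at x = 4:
  Term 0 contributes 0 + 0 · 4 = 0
  Term 1 contributes 1 + 1 · 4 = 5
  Term 2 contributes -3 + 2 · 4 = 5
p(4) = ⊕ of these = min[0, 5, 5] = 0.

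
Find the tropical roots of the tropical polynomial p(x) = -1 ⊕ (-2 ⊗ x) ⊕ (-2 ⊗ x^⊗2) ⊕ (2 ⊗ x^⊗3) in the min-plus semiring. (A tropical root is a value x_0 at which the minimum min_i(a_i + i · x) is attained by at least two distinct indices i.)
Roots: {-4, 0, 1}

Each tropical root is a break point of the lower envelope of the lines y = a_i + i · x (there are 4 lines, with slopes 0, 1, ..., 3). Only the lines that attain the minimum somewhere contribute to roots; other lines are dominated. Here the surviving (envelope) indices are i = 3, i = 2, i = 1, i = 0.
Intersections between consecutive envelope lines give the roots: for adjacent envelope indices i < j the intersection is x = (a_i − a_j) / (j − i). Reading off the sorted break points: {-4, 0, 1}.
Verification: at each break x_0, at least two indices attain the minimum of min_i(a_i + i · x_0).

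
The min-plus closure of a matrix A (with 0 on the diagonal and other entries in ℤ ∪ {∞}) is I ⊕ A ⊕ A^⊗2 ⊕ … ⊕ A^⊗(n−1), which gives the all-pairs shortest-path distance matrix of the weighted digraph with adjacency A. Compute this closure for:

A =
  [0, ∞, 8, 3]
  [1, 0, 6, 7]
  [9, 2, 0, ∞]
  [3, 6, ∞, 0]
Closure =
  [0, 9, 8, 3]
  [1, 0, 6, 4]
  [3, 2, 0, 6]
  [3, 6, 11, 0]

This is the Floyd-Warshall all-pairs shortest-path computation. For each intermediate vertex k = 0, 1, …, 3, update dist[i][j] ← min(dist[i][j], dist[i][k] + dist[k][j]). The final matrix gives, for each (i, j), the minimum total weight of any directed path from i to j (possibly empty when i = j).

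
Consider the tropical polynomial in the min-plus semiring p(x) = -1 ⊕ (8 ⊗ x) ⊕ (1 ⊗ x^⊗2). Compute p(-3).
p(-3) = -5

A tropical monomial a ⊗ x^⊗i evaluates to a + i · x. Evaluating each term at x = -3:
  Term 0 contributes -1 + 0 · -3 = -1
  Term 1 contributes 8 + 1 · -3 = 5
  Term 2 contributes 1 + 2 · -3 = -5
p(-3) = ⊕ of these = min[-1, 5, -5] = -5.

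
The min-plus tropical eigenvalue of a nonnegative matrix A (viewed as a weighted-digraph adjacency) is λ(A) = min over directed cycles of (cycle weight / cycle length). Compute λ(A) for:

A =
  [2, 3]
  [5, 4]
λ(A) = 2

Enumerate directed cycles and compute their means (weight / length). Sample:
  cycle 0 → 0: weight = 2, length = 1, mean = 2/1 ≈ 2.000
  cycle 1 → 1: weight = 4, length = 1, mean = 4/1 ≈ 4.000
  cycle 0 → 1 → 0: weight = 8, length = 2, mean = 8/2 ≈ 4.000
  cycle 1 → 0 → 1: weight = 8, length = 2, mean = 8/2 ≈ 4.000
Minimum mean = 2.000, attained e.g. along the cycle 0 → 0 with weight 2 and length 1. So λ(A) = 2/1 = 2.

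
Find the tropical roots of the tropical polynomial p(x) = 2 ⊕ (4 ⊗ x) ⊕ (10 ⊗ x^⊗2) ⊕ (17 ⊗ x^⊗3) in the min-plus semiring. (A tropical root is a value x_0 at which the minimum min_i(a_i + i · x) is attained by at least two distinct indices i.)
Roots: {-7, -6, -2}

Each tropical root is a break point of the lower envelope of the lines y = a_i + i · x (there are 4 lines, with slopes 0, 1, ..., 3). Only the lines that attain the minimum somewhere contribute to roots; other lines are dominated. Here the surviving (envelope) indices are i = 3, i = 2, i = 1, i = 0.
Intersections between consecutive envelope lines give the roots: for adjacent envelope indices i < j the intersection is x = (a_i − a_j) / (j − i). Reading off the sorted break points: {-7, -6, -2}.
Verification: at each break x_0, at least two indices attain the minimum of min_i(a_i + i · x_0).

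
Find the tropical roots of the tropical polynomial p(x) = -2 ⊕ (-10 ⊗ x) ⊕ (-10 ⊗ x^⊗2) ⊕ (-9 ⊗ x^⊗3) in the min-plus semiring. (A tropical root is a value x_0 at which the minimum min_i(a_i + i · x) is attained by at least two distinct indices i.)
Roots: {-1, 0, 8}

Each tropical root is a break point of the lower envelope of the lines y = a_i + i · x (there are 4 lines, with slopes 0, 1, ..., 3). Only the lines that attain the minimum somewhere contribute to roots; other lines are dominated. Here the surviving (envelope) indices are i = 3, i = 2, i = 1, i = 0.
Intersections between consecutive envelope lines give the roots: for adjacent envelope indices i < j the intersection is x = (a_i − a_j) / (j − i). Reading off the sorted break points: {-1, 0, 8}.
Verification: at each break x_0, at least two indices attain the minimum of min_i(a_i + i · x_0).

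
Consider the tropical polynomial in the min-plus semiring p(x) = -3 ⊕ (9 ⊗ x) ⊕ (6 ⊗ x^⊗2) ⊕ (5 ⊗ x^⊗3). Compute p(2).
p(2) = -3

A tropical monomial a ⊗ x^⊗i evaluates to a + i · x. Evaluating each term at x = 2:
  Term 0 contributes -3 + 0 · 2 = -3
  Term 1 contributes 9 + 1 · 2 = 11
  Term 2 contributes 6 + 2 · 2 = 10
  Term 3 contributes 5 + 3 · 2 = 11
p(2) = ⊕ of these = min[-3, 11, 10, 11] = -3.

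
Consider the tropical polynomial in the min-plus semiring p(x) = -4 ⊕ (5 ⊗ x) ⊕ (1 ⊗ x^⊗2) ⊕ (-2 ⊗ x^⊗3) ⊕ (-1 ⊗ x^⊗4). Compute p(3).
p(3) = -4

A tropical monomial a ⊗ x^⊗i evaluates to a + i · x. Evaluating each term at x = 3:
  Term 0 contributes -4 + 0 · 3 = -4
  Term 1 contributes 5 + 1 · 3 = 8
  Term 2 contributes 1 + 2 · 3 = 7
  Term 3 contributes -2 + 3 · 3 = 7
  Term 4 contributes -1 + 4 · 3 = 11
p(3) = ⊕ of these = min[-4, 8, 7, 7, 11] = -4.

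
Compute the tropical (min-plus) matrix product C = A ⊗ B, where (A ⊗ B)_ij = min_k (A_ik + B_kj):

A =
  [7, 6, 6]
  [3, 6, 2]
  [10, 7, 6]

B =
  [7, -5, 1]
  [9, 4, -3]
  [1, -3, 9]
A ⊗ B =
  [7, 2, 3]
  [3, -2, 3]
  [7, 3, 4]

Apply the min-plus product entry-by-entry:
  C[0][0] = min over k of (A[0][0] + B[0][0] = 7 + 7 = 14, A[0][1] + B[1][0] = 6 + 9 = 15, A[0][2] + B[2][0] = 6 + 1 = 7) = 7 (attained at k = 2)
  C[0][1] = min over k of (A[0][0] + B[0][1] = 7 + -5 = 2, A[0][1] + B[1][1] = 6 + 4 = 10, A[0][2] + B[2][1] = 6 + -3 = 3) = 2 (attained at k = 0)
  C[0][2] = min over k of (A[0][0] + B[0][2] = 7 + 1 = 8, A[0][1] + B[1][2] = 6 + -3 = 3, A[0][2] + B[2][2] = 6 + 9 = 15) = 3 (attained at k = 1)
  C[1][0] = min over k of (A[1][0] + B[0][0] = 3 + 7 = 10, A[1][1] + B[1][0] = 6 + 9 = 15, A[1][2] + B[2][0] = 2 + 1 = 3) = 3 (attained at k = 2)
  C[1][1] = min over k of (A[1][0] + B[0][1] = 3 + -5 = -2, A[1][1] + B[1][1] = 6 + 4 = 10, A[1][2] + B[2][1] = 2 + -3 = -1) = -2 (attained at k = 0)
  C[1][2] = min over k of (A[1][0] + B[0][2] = 3 + 1 = 4, A[1][1] + B[1][2] = 6 + -3 = 3, A[1][2] + B[2][2] = 2 + 9 = 11) = 3 (attained at k = 1)
  C[2][0] = min over k of (A[2][0] + B[0][0] = 10 + 7 = 17, A[2][1] + B[1][0] = 7 + 9 = 16, A[2][2] + B[2][0] = 6 + 1 = 7) = 7 (attained at k = 2)
  C[2][1] = min over k of (A[2][0] + B[0][1] = 10 + -5 = 5, A[2][1] + B[1][1] = 7 + 4 = 11, A[2][2] + B[2][1] = 6 + -3 = 3) = 3 (attained at k = 2)
  C[2][2] = min over k of (A[2][0] + B[0][2] = 10 + 1 = 11, A[2][1] + B[1][2] = 7 + -3 = 4, A[2][2] + B[2][2] = 6 + 9 = 15) = 4 (attained at k = 1)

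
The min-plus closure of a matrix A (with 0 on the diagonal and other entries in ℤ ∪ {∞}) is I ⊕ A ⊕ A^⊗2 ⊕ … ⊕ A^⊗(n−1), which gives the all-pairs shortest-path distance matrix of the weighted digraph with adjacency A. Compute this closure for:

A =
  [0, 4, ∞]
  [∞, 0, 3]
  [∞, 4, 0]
Closure =
  [0, 4, 7]
  [∞, 0, 3]
  [∞, 4, 0]

This is the Floyd-Warshall all-pairs shortest-path computation. For each intermediate vertex k = 0, 1, …, 2, update dist[i][j] ← min(dist[i][j], dist[i][k] + dist[k][j]). The final matrix gives, for each (i, j), the minimum total weight of any directed path from i to j (possibly empty when i = j).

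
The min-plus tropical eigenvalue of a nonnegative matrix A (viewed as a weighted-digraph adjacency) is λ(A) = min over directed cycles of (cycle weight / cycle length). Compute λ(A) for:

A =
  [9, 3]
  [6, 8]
λ(A) = 9/2

Enumerate directed cycles and compute their means (weight / length). Sample:
  cycle 0 → 0: weight = 9, length = 1, mean = 9/1 ≈ 9.000
  cycle 1 → 1: weight = 8, length = 1, mean = 8/1 ≈ 8.000
  cycle 0 → 1 → 0: weight = 9, length = 2, mean = 9/2 ≈ 4.500
  cycle 1 → 0 → 1: weight = 9, length = 2, mean = 9/2 ≈ 4.500
Minimum mean = 4.500, attained e.g. along the cycle 0 → 1 → 0 with weight 9 and length 2. So λ(A) = 9/2 = 9/2.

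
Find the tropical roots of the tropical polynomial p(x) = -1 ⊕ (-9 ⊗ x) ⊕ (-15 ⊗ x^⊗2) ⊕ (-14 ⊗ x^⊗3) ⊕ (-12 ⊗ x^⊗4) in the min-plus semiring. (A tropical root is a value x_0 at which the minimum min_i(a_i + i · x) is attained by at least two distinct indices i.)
Roots: {-2, -1, 6, 8}

Each tropical root is a break point of the lower envelope of the lines y = a_i + i · x (there are 5 lines, with slopes 0, 1, ..., 4). Only the lines that attain the minimum somewhere contribute to roots; other lines are dominated. Here the surviving (envelope) indices are i = 4, i = 3, i = 2, i = 1, i = 0.
Intersections between consecutive envelope lines give the roots: for adjacent envelope indices i < j the intersection is x = (a_i − a_j) / (j − i). Reading off the sorted break points: {-2, -1, 6, 8}.
Verification: at each break x_0, at least two indices attain the minimum of min_i(a_i + i · x_0).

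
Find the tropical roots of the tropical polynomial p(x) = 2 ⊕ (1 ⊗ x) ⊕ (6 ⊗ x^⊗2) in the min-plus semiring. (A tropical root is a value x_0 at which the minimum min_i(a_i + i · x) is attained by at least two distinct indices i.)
Roots: {-5, 1}

Each tropical root is a break point of the lower envelope of the lines y = a_i + i · x (there are 3 lines, with slopes 0, 1, ..., 2). Only the lines that attain the minimum somewhere contribute to roots; other lines are dominated. Here the surviving (envelope) indices are i = 2, i = 1, i = 0.
Intersections between consecutive envelope lines give the roots: for adjacent envelope indices i < j the intersection is x = (a_i − a_j) / (j − i). Reading off the sorted break points: {-5, 1}.
Verification: at each break x_0, at least two indices attain the minimum of min_i(a_i + i · x_0).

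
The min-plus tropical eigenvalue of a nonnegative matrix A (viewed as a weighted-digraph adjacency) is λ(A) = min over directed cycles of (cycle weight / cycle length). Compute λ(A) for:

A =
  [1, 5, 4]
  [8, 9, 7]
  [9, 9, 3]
λ(A) = 1

Enumerate directed cycles and compute their means (weight / length). Sample:
  cycle 0 → 0: weight = 1, length = 1, mean = 1/1 ≈ 1.000
  cycle 1 → 1: weight = 9, length = 1, mean = 9/1 ≈ 9.000
  cycle 2 → 2: weight = 3, length = 1, mean = 3/1 ≈ 3.000
  cycle 0 → 1 → 0: weight = 13, length = 2, mean = 13/2 ≈ 6.500
  cycle 0 → 2 → 0: weight = 13, length = 2, mean = 13/2 ≈ 6.500
  cycle 1 → 0 → 1: weight = 13, length = 2, mean = 13/2 ≈ 6.500
Minimum mean = 1.000, attained e.g. along the cycle 0 → 0 with weight 1 and length 1. So λ(A) = 1/1 = 1.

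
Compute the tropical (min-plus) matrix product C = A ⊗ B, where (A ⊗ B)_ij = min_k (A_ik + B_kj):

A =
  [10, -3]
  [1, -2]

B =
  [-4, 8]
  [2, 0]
A ⊗ B =
  [-1, -3]
  [-3, -2]

Apply the min-plus product entry-by-entry:
  C[0][0] = min over k of (A[0][0] + B[0][0] = 10 + -4 = 6, A[0][1] + B[1][0] = -3 + 2 = -1) = -1 (attained at k = 1)
  C[0][1] = min over k of (A[0][0] + B[0][1] = 10 + 8 = 18, A[0][1] + B[1][1] = -3 + 0 = -3) = -3 (attained at k = 1)
  C[1][0] = min over k of (A[1][0] + B[0][0] = 1 + -4 = -3, A[1][1] + B[1][0] = -2 + 2 = 0) = -3 (attained at k = 0)
  C[1][1] = min over k of (A[1][0] + B[0][1] = 1 + 8 = 9, A[1][1] + B[1][1] = -2 + 0 = -2) = -2 (attained at k = 1)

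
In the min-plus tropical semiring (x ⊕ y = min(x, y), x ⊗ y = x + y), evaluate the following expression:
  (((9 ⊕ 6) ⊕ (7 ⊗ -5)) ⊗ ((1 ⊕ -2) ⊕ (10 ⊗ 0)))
(((9 ⊕ 6) ⊕ (7 ⊗ -5)) ⊗ ((1 ⊕ -2) ⊕ (10 ⊗ 0))) = 0

Expand innermost to outermost. Recall ⊕ takes the minimum of its arguments and ⊗ takes their sum. Working out the expression (((9 ⊕ 6) ⊕ (7 ⊗ -5)) ⊗ ((1 ⊕ -2) ⊕ (10 ⊗ 0))) gives 0.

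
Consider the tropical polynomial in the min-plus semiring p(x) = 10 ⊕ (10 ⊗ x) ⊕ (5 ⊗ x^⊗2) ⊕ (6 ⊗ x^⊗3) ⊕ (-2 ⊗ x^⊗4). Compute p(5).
p(5) = 10

A tropical monomial a ⊗ x^⊗i evaluates to a + i · x. Evaluating each term at x = 5:
  Term 0 contributes 10 + 0 · 5 = 10
  Term 1 contributes 10 + 1 · 5 = 15
  Term 2 contributes 5 + 2 · 5 = 15
  Term 3 contributes 6 + 3 · 5 = 21
  Term 4 contributes -2 + 4 · 5 = 18
p(5) = ⊕ of these = min[10, 15, 15, 21, 18] = 10.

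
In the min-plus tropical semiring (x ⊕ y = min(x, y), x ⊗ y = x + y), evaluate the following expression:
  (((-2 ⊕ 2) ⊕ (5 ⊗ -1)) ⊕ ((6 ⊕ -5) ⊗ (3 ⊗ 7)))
(((-2 ⊕ 2) ⊕ (5 ⊗ -1)) ⊕ ((6 ⊕ -5) ⊗ (3 ⊗ 7))) = -2

Expand innermost to outermost. Recall ⊕ takes the minimum of its arguments and ⊗ takes their sum. Working out the expression (((-2 ⊕ 2) ⊕ (5 ⊗ -1)) ⊕ ((6 ⊕ -5) ⊗ (3 ⊗ 7))) gives -2.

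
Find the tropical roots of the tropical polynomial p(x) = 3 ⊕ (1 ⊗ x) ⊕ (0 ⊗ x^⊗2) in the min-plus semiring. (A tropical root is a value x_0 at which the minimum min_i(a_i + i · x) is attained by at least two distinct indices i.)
Roots: {1, 2}

Each tropical root is a break point of the lower envelope of the lines y = a_i + i · x (there are 3 lines, with slopes 0, 1, ..., 2). Only the lines that attain the minimum somewhere contribute to roots; other lines are dominated. Here the surviving (envelope) indices are i = 2, i = 1, i = 0.
Intersections between consecutive envelope lines give the roots: for adjacent envelope indices i < j the intersection is x = (a_i − a_j) / (j − i). Reading off the sorted break points: {1, 2}.
Verification: at each break x_0, at least two indices attain the minimum of min_i(a_i + i · x_0).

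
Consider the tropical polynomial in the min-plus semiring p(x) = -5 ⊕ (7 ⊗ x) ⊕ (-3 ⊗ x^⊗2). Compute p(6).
p(6) = -5

A tropical monomial a ⊗ x^⊗i evaluates to a + i · x. Evaluating each term at x = 6:
  Term 0 contributes -5 + 0 · 6 = -5
  Term 1 contributes 7 + 1 · 6 = 13
  Term 2 contributes -3 + 2 · 6 = 9
p(6) = ⊕ of these = min[-5, 13, 9] = -5.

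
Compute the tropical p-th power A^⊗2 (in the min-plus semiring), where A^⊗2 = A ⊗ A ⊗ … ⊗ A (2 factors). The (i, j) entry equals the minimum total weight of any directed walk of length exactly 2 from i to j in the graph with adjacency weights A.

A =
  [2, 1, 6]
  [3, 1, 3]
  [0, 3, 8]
A^⊗2 =
  [4, 2, 4]
  [3, 2, 4]
  [2, 1, 6]

Each entry (A^⊗2)_ij equals the minimum over all length-2 walks i = v_0 → v_1 → … → v_2 = j of Σ_t A[v_t][v_{t+1}]. For example, for (i, j) = (0, 2) we minimise over 3 possible intermediate vertex sequences; the minimum is 4, attained along the walk 0 → 1 → 2.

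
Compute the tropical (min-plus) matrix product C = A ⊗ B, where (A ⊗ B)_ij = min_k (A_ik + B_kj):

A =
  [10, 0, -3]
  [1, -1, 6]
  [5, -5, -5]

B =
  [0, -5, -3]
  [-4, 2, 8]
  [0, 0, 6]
A ⊗ B =
  [-4, -3, 3]
  [-5, -4, -2]
  [-9, -5, 1]

Apply the min-plus product entry-by-entry:
  C[0][0] = min over k of (A[0][0] + B[0][0] = 10 + 0 = 10, A[0][1] + B[1][0] = 0 + -4 = -4, A[0][2] + B[2][0] = -3 + 0 = -3) = -4 (attained at k = 1)
  C[0][1] = min over k of (A[0][0] + B[0][1] = 10 + -5 = 5, A[0][1] + B[1][1] = 0 + 2 = 2, A[0][2] + B[2][1] = -3 + 0 = -3) = -3 (attained at k = 2)
  C[0][2] = min over k of (A[0][0] + B[0][2] = 10 + -3 = 7, A[0][1] + B[1][2] = 0 + 8 = 8, A[0][2] + B[2][2] = -3 + 6 = 3) = 3 (attained at k = 2)
  C[1][0] = min over k of (A[1][0] + B[0][0] = 1 + 0 = 1, A[1][1] + B[1][0] = -1 + -4 = -5, A[1][2] + B[2][0] = 6 + 0 = 6) = -5 (attained at k = 1)
  C[1][1] = min over k of (A[1][0] + B[0][1] = 1 + -5 = -4, A[1][1] + B[1][1] = -1 + 2 = 1, A[1][2] + B[2][1] = 6 + 0 = 6) = -4 (attained at k = 0)
  C[1][2] = min over k of (A[1][0] + B[0][2] = 1 + -3 = -2, A[1][1] + B[1][2] = -1 + 8 = 7, A[1][2] + B[2][2] = 6 + 6 = 12) = -2 (attained at k = 0)
  C[2][0] = min over k of (A[2][0] + B[0][0] = 5 + 0 = 5, A[2][1] + B[1][0] = -5 + -4 = -9, A[2][2] + B[2][0] = -5 + 0 = -5) = -9 (attained at k = 1)
  C[2][1] = min over k of (A[2][0] + B[0][1] = 5 + -5 = 0, A[2][1] + B[1][1] = -5 + 2 = -3, A[2][2] + B[2][1] = -5 + 0 = -5) = -5 (attained at k = 2)
  C[2][2] = min over k of (A[2][0] + B[0][2] = 5 + -3 = 2, A[2][1] + B[1][2] = -5 + 8 = 3, A[2][2] + B[2][2] = -5 + 6 = 1) = 1 (attained at k = 2)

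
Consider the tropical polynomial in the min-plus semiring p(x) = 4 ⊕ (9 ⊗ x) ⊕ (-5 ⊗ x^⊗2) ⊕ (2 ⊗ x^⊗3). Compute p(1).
p(1) = -3

A tropical monomial a ⊗ x^⊗i evaluates to a + i · x. Evaluating each term at x = 1:
  Term 0 contributes 4 + 0 · 1 = 4
  Term 1 contributes 9 + 1 · 1 = 10
  Term 2 contributes -5 + 2 · 1 = -3
  Term 3 contributes 2 + 3 · 1 = 5
p(1) = ⊕ of these = min[4, 10, -3, 5] = -3.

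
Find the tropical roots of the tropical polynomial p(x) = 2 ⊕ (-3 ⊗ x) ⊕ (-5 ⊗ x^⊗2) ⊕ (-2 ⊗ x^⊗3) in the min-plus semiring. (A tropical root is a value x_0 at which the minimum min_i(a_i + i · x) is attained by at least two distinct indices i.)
Roots: {-3, 2, 5}

Each tropical root is a break point of the lower envelope of the lines y = a_i + i · x (there are 4 lines, with slopes 0, 1, ..., 3). Only the lines that attain the minimum somewhere contribute to roots; other lines are dominated. Here the surviving (envelope) indices are i = 3, i = 2, i = 1, i = 0.
Intersections between consecutive envelope lines give the roots: for adjacent envelope indices i < j the intersection is x = (a_i − a_j) / (j − i). Reading off the sorted break points: {-3, 2, 5}.
Verification: at each break x_0, at least two indices attain the minimum of min_i(a_i + i · x_0).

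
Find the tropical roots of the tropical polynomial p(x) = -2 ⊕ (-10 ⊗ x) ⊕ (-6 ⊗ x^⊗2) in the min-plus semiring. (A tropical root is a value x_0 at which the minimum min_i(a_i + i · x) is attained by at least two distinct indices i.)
Roots: {-4, 8}

Each tropical root is a break point of the lower envelope of the lines y = a_i + i · x (there are 3 lines, with slopes 0, 1, ..., 2). Only the lines that attain the minimum somewhere contribute to roots; other lines are dominated. Here the surviving (envelope) indices are i = 2, i = 1, i = 0.
Intersections between consecutive envelope lines give the roots: for adjacent envelope indices i < j the intersection is x = (a_i − a_j) / (j − i). Reading off the sorted break points: {-4, 8}.
Verification: at each break x_0, at least two indices attain the minimum of min_i(a_i + i · x_0).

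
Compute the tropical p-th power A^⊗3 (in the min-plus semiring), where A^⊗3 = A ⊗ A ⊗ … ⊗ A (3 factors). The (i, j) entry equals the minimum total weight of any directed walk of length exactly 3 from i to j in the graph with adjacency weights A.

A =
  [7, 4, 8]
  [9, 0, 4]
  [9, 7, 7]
A^⊗3 =
  [13, 4, 8]
  [9, 0, 4]
  [16, 7, 11]

Each entry (A^⊗3)_ij equals the minimum over all length-3 walks i = v_0 → v_1 → … → v_3 = j of Σ_t A[v_t][v_{t+1}]. For example, for (i, j) = (0, 2) we minimise over 9 possible intermediate vertex sequences; the minimum is 8, attained along the walk 0 → 1 → 1 → 2.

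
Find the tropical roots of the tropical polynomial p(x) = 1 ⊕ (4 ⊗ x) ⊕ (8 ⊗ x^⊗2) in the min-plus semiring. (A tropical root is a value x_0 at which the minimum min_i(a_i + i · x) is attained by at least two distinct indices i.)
Roots: {-4, -3}

Each tropical root is a break point of the lower envelope of the lines y = a_i + i · x (there are 3 lines, with slopes 0, 1, ..., 2). Only the lines that attain the minimum somewhere contribute to roots; other lines are dominated. Here the surviving (envelope) indices are i = 2, i = 1, i = 0.
Intersections between consecutive envelope lines give the roots: for adjacent envelope indices i < j the intersection is x = (a_i − a_j) / (j − i). Reading off the sorted break points: {-4, -3}.
Verification: at each break x_0, at least two indices attain the minimum of min_i(a_i + i · x_0).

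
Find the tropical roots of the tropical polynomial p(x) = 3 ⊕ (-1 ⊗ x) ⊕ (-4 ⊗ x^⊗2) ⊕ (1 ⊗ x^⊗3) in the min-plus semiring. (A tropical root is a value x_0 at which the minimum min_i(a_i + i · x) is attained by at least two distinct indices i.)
Roots: {-5, 3, 4}

Each tropical root is a break point of the lower envelope of the lines y = a_i + i · x (there are 4 lines, with slopes 0, 1, ..., 3). Only the lines that attain the minimum somewhere contribute to roots; other lines are dominated. Here the surviving (envelope) indices are i = 3, i = 2, i = 1, i = 0.
Intersections between consecutive envelope lines give the roots: for adjacent envelope indices i < j the intersection is x = (a_i − a_j) / (j − i). Reading off the sorted break points: {-5, 3, 4}.
Verification: at each break x_0, at least two indices attain the minimum of min_i(a_i + i · x_0).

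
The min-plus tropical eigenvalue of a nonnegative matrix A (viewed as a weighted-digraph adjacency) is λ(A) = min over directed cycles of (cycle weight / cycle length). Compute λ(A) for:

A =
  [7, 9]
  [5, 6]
λ(A) = 6

Enumerate directed cycles and compute their means (weight / length). Sample:
  cycle 0 → 0: weight = 7, length = 1, mean = 7/1 ≈ 7.000
  cycle 1 → 1: weight = 6, length = 1, mean = 6/1 ≈ 6.000
  cycle 0 → 1 → 0: weight = 14, length = 2, mean = 14/2 ≈ 7.000
  cycle 1 → 0 → 1: weight = 14, length = 2, mean = 14/2 ≈ 7.000
Minimum mean = 6.000, attained e.g. along the cycle 1 → 1 with weight 6 and length 1. So λ(A) = 6/1 = 6.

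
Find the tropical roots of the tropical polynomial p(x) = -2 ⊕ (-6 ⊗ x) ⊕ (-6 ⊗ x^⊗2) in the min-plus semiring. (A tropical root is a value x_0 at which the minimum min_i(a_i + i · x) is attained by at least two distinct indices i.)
Roots: {0, 4}

Each tropical root is a break point of the lower envelope of the lines y = a_i + i · x (there are 3 lines, with slopes 0, 1, ..., 2). Only the lines that attain the minimum somewhere contribute to roots; other lines are dominated. Here the surviving (envelope) indices are i = 2, i = 1, i = 0.
Intersections between consecutive envelope lines give the roots: for adjacent envelope indices i < j the intersection is x = (a_i − a_j) / (j − i). Reading off the sorted break points: {0, 4}.
Verification: at each break x_0, at least two indices attain the minimum of min_i(a_i + i · x_0).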